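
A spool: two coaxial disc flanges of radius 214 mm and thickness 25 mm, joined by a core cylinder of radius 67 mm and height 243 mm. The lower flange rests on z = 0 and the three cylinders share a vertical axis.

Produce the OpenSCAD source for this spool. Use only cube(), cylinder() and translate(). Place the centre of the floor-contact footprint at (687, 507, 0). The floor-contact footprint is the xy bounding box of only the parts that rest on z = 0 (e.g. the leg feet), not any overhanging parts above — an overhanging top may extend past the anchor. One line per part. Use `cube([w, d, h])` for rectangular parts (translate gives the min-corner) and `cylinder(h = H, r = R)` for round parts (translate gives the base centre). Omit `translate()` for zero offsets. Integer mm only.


translate([687, 507, 0]) cylinder(h = 25, r = 214);
translate([687, 507, 25]) cylinder(h = 243, r = 67);
translate([687, 507, 268]) cylinder(h = 25, r = 214);


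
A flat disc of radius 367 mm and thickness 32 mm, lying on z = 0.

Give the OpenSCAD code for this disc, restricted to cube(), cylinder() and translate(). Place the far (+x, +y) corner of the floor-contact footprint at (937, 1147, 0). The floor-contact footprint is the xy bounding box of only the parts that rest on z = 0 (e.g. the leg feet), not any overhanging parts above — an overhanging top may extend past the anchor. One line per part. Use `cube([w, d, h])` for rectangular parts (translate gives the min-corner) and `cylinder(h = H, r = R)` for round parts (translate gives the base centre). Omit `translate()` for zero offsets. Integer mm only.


translate([570, 780, 0]) cylinder(h = 32, r = 367);


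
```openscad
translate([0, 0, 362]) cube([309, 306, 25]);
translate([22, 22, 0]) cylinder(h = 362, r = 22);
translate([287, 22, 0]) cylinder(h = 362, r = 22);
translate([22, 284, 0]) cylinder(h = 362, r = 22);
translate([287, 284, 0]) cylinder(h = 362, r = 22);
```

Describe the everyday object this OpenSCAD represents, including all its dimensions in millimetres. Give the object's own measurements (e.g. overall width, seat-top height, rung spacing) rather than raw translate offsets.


A simple wooden stool: a rectangular seat 309 mm (x) by 306 mm (y), 25 mm thick, top face at z = 387 mm, on four round legs, each 44 mm in diameter. The legs rest on z = 0, each leg's axis is inset half a diameter from the nearest pair of seat edges (so the leg's bounding box is flush with the corner).


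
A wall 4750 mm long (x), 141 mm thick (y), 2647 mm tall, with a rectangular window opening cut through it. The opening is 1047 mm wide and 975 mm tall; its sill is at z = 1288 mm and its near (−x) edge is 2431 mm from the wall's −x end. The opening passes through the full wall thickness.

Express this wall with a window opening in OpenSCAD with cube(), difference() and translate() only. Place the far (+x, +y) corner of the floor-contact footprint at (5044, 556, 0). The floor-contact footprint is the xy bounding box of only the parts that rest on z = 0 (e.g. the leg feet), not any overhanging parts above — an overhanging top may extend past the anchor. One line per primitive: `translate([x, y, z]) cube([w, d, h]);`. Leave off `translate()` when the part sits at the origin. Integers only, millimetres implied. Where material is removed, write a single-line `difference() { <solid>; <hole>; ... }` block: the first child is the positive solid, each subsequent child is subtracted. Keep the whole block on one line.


difference() { translate([294, 415, 0]) cube([4750, 141, 2647]); translate([2725, 415, 1288]) cube([1047, 141, 975]); }


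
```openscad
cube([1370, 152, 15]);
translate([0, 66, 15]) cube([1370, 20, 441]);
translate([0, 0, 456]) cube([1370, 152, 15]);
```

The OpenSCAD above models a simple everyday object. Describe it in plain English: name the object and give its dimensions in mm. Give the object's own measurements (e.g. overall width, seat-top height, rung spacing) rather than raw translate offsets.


An I-beam lying along x, 1370 mm long. Overall section height 471 mm. Two flanges 152 mm wide (y) and 15 mm thick, one on the floor and one at the top; a web 20 mm thick runs between them, centred on the flange width.


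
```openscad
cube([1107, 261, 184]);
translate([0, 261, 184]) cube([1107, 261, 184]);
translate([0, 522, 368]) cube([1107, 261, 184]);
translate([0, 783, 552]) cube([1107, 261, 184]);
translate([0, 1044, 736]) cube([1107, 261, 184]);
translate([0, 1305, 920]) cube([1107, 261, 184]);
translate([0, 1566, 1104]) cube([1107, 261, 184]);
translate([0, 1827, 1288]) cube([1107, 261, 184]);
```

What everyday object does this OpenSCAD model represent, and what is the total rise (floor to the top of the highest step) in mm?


A staircase. The total rise is 1472 mm.

8 identical blocks, each offset up and back from the previous — a staircase. Each step is 184 mm tall and there are 8 of them, so the total rise is 8 × 184 = 1472 mm.


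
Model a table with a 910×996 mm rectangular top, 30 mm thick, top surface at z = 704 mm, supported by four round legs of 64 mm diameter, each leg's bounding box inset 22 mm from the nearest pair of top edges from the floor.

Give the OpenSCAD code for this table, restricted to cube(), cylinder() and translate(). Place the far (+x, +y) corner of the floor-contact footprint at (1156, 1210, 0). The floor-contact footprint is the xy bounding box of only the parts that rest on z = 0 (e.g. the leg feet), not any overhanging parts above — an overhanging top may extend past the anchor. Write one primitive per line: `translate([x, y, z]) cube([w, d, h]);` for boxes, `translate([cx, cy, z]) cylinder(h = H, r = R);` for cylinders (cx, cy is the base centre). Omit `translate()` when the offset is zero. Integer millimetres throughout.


translate([268, 236, 674]) cube([910, 996, 30]);
translate([322, 290, 0]) cylinder(h = 674, r = 32);
translate([1124, 290, 0]) cylinder(h = 674, r = 32);
translate([322, 1178, 0]) cylinder(h = 674, r = 32);
translate([1124, 1178, 0]) cylinder(h = 674, r = 32);


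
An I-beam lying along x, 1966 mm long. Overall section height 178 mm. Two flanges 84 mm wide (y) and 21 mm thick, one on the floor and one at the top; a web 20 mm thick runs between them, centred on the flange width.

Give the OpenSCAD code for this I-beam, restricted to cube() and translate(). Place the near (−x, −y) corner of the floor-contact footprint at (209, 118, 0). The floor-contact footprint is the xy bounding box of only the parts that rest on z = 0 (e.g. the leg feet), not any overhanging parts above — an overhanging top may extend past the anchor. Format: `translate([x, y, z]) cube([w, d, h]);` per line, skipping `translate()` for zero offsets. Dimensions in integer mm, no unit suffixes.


translate([209, 118, 0]) cube([1966, 84, 21]);
translate([209, 150, 21]) cube([1966, 20, 136]);
translate([209, 118, 157]) cube([1966, 84, 21]);


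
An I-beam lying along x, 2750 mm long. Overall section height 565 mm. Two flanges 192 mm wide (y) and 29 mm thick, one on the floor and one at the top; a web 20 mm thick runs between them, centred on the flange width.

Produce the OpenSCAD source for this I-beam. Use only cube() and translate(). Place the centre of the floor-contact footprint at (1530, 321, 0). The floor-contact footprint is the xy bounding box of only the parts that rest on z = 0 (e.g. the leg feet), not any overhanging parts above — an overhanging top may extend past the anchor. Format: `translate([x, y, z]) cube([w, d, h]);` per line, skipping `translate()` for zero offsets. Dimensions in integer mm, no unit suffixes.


translate([155, 225, 0]) cube([2750, 192, 29]);
translate([155, 311, 29]) cube([2750, 20, 507]);
translate([155, 225, 536]) cube([2750, 192, 29]);


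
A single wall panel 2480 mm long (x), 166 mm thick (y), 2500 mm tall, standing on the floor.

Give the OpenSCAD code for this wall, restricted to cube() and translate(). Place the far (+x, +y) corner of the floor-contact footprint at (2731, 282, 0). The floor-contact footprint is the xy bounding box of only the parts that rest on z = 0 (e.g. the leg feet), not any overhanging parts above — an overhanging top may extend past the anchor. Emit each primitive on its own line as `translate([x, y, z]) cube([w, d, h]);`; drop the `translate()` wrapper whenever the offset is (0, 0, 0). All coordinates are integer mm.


translate([251, 116, 0]) cube([2480, 166, 2500]);


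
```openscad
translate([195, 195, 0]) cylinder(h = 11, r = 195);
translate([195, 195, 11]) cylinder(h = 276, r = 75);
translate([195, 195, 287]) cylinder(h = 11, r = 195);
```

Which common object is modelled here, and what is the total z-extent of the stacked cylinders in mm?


A spool. The overall height is 298 mm.

Three coaxial cylinders, large–small–large — a spool. Two 11 mm flanges and a 276 mm core give 11 + 276 + 11 = 298 mm.


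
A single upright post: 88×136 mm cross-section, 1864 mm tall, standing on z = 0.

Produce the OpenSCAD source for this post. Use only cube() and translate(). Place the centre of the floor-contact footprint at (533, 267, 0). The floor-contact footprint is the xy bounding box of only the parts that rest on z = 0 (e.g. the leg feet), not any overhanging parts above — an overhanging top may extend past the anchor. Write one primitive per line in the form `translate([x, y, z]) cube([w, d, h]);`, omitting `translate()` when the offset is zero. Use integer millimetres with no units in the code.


translate([489, 199, 0]) cube([88, 136, 1864]);


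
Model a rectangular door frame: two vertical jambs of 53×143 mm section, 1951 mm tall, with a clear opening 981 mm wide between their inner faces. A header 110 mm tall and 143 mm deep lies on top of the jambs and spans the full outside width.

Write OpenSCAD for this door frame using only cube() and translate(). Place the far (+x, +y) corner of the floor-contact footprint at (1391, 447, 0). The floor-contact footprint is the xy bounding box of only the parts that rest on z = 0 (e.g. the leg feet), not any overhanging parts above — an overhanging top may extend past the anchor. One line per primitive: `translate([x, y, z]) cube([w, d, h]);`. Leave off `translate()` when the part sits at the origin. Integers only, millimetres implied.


translate([304, 304, 0]) cube([53, 143, 1951]);
translate([1338, 304, 0]) cube([53, 143, 1951]);
translate([304, 304, 1951]) cube([1087, 143, 110]);


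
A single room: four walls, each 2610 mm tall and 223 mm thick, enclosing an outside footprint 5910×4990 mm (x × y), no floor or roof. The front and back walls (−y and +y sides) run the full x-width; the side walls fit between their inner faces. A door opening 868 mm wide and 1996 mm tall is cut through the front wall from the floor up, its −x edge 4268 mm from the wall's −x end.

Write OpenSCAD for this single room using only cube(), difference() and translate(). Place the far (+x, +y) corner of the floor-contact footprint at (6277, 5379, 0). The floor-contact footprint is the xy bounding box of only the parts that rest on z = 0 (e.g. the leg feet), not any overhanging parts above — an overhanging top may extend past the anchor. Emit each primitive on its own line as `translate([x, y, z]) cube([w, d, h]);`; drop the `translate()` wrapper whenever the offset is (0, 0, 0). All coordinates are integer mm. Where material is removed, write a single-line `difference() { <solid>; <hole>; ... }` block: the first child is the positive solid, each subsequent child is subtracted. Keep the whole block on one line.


difference() { translate([367, 389, 0]) cube([5910, 223, 2610]); translate([4635, 389, 0]) cube([868, 223, 1996]); }
translate([367, 5156, 0]) cube([5910, 223, 2610]);
translate([367, 612, 0]) cube([223, 4544, 2610]);
translate([6054, 612, 0]) cube([223, 4544, 2610]);


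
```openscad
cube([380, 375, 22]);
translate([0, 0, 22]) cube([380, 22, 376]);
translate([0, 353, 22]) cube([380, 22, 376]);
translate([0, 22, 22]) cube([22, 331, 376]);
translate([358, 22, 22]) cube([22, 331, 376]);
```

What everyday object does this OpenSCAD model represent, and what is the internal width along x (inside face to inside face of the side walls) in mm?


An open box. The internal width is 336 mm.

A 380×375 base slab with four walls standing on it — an open box. The base is 380 mm wide and the walls are 22 mm thick, so the internal width is 380 − 2 × 22 = 336 mm.


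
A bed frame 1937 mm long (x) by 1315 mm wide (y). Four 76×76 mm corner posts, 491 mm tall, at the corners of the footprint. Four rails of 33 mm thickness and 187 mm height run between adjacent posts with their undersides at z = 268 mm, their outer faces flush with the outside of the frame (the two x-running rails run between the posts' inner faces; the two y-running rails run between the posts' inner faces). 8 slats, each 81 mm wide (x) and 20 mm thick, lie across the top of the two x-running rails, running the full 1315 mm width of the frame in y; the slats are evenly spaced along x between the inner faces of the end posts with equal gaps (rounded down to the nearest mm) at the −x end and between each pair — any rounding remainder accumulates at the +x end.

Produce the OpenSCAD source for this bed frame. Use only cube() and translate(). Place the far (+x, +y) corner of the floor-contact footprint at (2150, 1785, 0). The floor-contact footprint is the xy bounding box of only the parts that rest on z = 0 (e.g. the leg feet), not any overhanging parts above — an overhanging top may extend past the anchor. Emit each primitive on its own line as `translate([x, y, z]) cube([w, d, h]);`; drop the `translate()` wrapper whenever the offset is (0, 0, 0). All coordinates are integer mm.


translate([213, 470, 0]) cube([76, 76, 491]);
translate([213, 1709, 0]) cube([76, 76, 491]);
translate([2074, 470, 0]) cube([76, 76, 491]);
translate([2074, 1709, 0]) cube([76, 76, 491]);
translate([289, 470, 268]) cube([1785, 33, 187]);
translate([289, 1752, 268]) cube([1785, 33, 187]);
translate([213, 546, 268]) cube([33, 1163, 187]);
translate([2117, 546, 268]) cube([33, 1163, 187]);
translate([415, 470, 455]) cube([81, 1315, 20]);
translate([622, 470, 455]) cube([81, 1315, 20]);
translate([829, 470, 455]) cube([81, 1315, 20]);
translate([1036, 470, 455]) cube([81, 1315, 20]);
translate([1243, 470, 455]) cube([81, 1315, 20]);
translate([1450, 470, 455]) cube([81, 1315, 20]);
translate([1657, 470, 455]) cube([81, 1315, 20]);
translate([1864, 470, 455]) cube([81, 1315, 20]);


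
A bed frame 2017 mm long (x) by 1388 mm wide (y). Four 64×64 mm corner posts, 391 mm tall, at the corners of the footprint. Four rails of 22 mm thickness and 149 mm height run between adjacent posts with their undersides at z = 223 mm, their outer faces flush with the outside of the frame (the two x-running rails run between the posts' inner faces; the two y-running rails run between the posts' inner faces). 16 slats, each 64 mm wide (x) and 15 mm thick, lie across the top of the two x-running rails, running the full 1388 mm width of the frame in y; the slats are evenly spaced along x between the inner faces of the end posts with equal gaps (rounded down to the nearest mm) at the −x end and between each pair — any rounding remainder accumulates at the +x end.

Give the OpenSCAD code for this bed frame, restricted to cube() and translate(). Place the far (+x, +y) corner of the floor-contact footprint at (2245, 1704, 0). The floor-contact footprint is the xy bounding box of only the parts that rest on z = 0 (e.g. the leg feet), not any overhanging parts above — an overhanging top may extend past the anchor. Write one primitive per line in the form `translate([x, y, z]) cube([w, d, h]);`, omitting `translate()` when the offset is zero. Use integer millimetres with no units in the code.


// slat z = rail_z + rail_h = 223 + 149 = 372
// slat gap = ⌊(1889 − 16·64) / 17⌋ = 50
translate([228, 316, 0]) cube([64, 64, 391]);
translate([228, 1640, 0]) cube([64, 64, 391]);
translate([2181, 316, 0]) cube([64, 64, 391]);
translate([2181, 1640, 0]) cube([64, 64, 391]);
translate([292, 316, 223]) cube([1889, 22, 149]);
translate([292, 1682, 223]) cube([1889, 22, 149]);
translate([228, 380, 223]) cube([22, 1260, 149]);
translate([2223, 380, 223]) cube([22, 1260, 149]);
translate([342, 316, 372]) cube([64, 1388, 15]);
translate([456, 316, 372]) cube([64, 1388, 15]);
translate([570, 316, 372]) cube([64, 1388, 15]);
translate([684, 316, 372]) cube([64, 1388, 15]);
translate([798, 316, 372]) cube([64, 1388, 15]);
translate([912, 316, 372]) cube([64, 1388, 15]);
translate([1026, 316, 372]) cube([64, 1388, 15]);
translate([1140, 316, 372]) cube([64, 1388, 15]);
translate([1254, 316, 372]) cube([64, 1388, 15]);
translate([1368, 316, 372]) cube([64, 1388, 15]);
translate([1482, 316, 372]) cube([64, 1388, 15]);
translate([1596, 316, 372]) cube([64, 1388, 15]);
translate([1710, 316, 372]) cube([64, 1388, 15]);
translate([1824, 316, 372]) cube([64, 1388, 15]);
translate([1938, 316, 372]) cube([64, 1388, 15]);
translate([2052, 316, 372]) cube([64, 1388, 15]);


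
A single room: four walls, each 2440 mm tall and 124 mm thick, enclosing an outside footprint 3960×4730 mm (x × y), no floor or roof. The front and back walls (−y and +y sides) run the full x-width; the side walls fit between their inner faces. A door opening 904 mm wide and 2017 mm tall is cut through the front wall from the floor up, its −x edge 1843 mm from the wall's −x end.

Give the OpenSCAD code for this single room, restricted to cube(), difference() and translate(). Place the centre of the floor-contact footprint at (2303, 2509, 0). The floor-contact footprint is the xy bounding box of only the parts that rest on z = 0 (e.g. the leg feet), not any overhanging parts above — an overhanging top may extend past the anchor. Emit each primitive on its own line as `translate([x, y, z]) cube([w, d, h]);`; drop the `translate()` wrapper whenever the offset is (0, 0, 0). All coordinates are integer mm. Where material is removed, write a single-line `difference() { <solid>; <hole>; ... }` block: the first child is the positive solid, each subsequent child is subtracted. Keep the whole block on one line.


difference() { translate([323, 144, 0]) cube([3960, 124, 2440]); translate([2166, 144, 0]) cube([904, 124, 2017]); }
translate([323, 4750, 0]) cube([3960, 124, 2440]);
translate([323, 268, 0]) cube([124, 4482, 2440]);
translate([4159, 268, 0]) cube([124, 4482, 2440]);


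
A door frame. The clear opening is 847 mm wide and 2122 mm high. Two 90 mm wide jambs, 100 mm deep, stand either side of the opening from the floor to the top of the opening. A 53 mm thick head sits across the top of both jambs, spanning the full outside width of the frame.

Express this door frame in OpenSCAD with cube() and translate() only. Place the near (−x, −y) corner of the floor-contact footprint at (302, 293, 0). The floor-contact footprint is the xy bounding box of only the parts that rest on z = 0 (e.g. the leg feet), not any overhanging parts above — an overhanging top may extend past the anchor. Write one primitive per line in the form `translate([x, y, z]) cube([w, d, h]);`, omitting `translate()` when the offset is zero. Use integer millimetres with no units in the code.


translate([302, 293, 0]) cube([90, 100, 2122]);
translate([1239, 293, 0]) cube([90, 100, 2122]);
translate([302, 293, 2122]) cube([1027, 100, 53]);


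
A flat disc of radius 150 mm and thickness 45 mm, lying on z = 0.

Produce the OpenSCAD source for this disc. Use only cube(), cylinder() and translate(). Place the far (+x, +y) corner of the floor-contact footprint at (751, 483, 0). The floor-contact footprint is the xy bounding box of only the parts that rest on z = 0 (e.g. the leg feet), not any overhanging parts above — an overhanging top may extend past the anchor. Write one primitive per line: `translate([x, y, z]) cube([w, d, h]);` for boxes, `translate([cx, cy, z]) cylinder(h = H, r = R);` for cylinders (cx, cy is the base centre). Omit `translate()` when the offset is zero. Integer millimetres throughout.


translate([601, 333, 0]) cylinder(h = 45, r = 150);


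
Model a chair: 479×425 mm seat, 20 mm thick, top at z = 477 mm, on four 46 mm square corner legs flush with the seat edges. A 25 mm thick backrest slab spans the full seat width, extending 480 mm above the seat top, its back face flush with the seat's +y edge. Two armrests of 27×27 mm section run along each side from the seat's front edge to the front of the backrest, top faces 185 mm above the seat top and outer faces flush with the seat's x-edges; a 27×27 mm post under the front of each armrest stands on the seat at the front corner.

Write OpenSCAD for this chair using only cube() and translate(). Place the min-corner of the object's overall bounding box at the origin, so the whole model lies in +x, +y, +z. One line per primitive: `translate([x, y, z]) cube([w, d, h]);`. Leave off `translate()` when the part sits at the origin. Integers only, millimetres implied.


translate([0, 0, 457]) cube([479, 425, 20]);
cube([46, 46, 457]);
translate([433, 0, 0]) cube([46, 46, 457]);
translate([0, 379, 0]) cube([46, 46, 457]);
translate([433, 379, 0]) cube([46, 46, 457]);
translate([0, 400, 477]) cube([479, 25, 480]);
translate([0, 0, 635]) cube([27, 400, 27]);
translate([452, 0, 635]) cube([27, 400, 27]);
translate([0, 0, 477]) cube([27, 27, 158]);
translate([452, 0, 477]) cube([27, 27, 158]);


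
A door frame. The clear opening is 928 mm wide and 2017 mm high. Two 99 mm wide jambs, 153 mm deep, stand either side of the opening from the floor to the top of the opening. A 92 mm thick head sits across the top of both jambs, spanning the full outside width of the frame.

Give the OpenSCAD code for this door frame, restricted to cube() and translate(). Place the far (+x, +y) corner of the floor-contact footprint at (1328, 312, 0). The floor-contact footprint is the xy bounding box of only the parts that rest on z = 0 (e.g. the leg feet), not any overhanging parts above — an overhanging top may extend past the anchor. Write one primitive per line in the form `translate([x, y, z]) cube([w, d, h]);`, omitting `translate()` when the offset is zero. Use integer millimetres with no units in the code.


translate([202, 159, 0]) cube([99, 153, 2017]);
translate([1229, 159, 0]) cube([99, 153, 2017]);
translate([202, 159, 2017]) cube([1126, 153, 92]);


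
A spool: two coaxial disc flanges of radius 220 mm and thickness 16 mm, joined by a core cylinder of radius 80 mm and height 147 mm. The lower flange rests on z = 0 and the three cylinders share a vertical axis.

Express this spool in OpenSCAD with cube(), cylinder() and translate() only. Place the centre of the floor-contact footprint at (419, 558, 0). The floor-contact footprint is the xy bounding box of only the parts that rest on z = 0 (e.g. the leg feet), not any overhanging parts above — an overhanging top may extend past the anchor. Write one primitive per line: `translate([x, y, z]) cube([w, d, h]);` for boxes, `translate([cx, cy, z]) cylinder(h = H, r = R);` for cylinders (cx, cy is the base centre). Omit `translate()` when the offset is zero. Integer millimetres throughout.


translate([419, 558, 0]) cylinder(h = 16, r = 220);
translate([419, 558, 16]) cylinder(h = 147, r = 80);
translate([419, 558, 163]) cylinder(h = 16, r = 220);


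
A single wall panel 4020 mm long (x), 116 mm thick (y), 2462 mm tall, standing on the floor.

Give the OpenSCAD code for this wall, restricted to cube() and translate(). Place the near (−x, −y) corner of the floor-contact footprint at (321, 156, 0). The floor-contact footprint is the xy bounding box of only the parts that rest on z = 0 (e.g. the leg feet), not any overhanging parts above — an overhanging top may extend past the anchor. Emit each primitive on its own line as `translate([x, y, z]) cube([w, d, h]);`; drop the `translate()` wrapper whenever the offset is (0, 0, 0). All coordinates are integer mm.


translate([321, 156, 0]) cube([4020, 116, 2462]);


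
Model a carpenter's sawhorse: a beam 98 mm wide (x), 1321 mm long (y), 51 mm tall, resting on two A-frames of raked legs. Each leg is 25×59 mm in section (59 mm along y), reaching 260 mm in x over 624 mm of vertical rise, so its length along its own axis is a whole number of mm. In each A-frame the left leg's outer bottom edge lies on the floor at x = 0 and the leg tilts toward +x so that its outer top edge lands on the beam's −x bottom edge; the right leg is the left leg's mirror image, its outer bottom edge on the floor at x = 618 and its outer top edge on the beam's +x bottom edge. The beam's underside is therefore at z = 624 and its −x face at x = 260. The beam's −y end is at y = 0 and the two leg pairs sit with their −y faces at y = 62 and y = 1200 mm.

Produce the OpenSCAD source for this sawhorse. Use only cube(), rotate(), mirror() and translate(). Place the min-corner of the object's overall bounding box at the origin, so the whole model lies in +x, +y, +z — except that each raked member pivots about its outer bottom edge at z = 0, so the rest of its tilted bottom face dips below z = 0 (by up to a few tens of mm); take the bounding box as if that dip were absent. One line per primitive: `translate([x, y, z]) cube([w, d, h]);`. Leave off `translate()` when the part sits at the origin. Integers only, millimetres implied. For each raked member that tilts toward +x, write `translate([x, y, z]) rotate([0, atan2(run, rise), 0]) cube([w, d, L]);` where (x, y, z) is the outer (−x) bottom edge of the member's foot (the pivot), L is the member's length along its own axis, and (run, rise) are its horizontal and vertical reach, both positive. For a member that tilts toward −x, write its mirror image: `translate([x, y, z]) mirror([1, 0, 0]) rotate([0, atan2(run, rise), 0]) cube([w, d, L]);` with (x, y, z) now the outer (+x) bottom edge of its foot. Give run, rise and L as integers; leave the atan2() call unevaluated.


translate([260, 0, 624]) cube([98, 1321, 51]);
translate([0, 62, 0]) rotate([0, atan2(260, 624), 0]) cube([25, 59, 676]);
translate([618, 62, 0]) mirror([1, 0, 0]) rotate([0, atan2(260, 624), 0]) cube([25, 59, 676]);
translate([0, 1200, 0]) rotate([0, atan2(260, 624), 0]) cube([25, 59, 676]);
translate([618, 1200, 0]) mirror([1, 0, 0]) rotate([0, atan2(260, 624), 0]) cube([25, 59, 676]);


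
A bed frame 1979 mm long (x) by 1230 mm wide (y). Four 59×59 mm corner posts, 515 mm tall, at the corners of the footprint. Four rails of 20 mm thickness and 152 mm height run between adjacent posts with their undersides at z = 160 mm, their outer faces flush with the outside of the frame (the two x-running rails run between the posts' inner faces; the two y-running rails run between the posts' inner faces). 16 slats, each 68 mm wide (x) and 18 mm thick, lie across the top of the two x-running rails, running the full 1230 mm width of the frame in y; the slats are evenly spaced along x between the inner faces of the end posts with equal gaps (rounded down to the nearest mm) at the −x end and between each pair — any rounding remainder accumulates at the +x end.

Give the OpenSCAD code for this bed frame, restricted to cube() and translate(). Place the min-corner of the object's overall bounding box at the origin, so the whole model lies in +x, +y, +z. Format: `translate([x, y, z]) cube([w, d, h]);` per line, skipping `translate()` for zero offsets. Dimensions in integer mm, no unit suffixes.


cube([59, 59, 515]);
translate([0, 1171, 0]) cube([59, 59, 515]);
translate([1920, 0, 0]) cube([59, 59, 515]);
translate([1920, 1171, 0]) cube([59, 59, 515]);
translate([59, 0, 160]) cube([1861, 20, 152]);
translate([59, 1210, 160]) cube([1861, 20, 152]);
translate([0, 59, 160]) cube([20, 1112, 152]);
translate([1959, 59, 160]) cube([20, 1112, 152]);
translate([104, 0, 312]) cube([68, 1230, 18]);
translate([217, 0, 312]) cube([68, 1230, 18]);
translate([330, 0, 312]) cube([68, 1230, 18]);
translate([443, 0, 312]) cube([68, 1230, 18]);
translate([556, 0, 312]) cube([68, 1230, 18]);
translate([669, 0, 312]) cube([68, 1230, 18]);
translate([782, 0, 312]) cube([68, 1230, 18]);
translate([895, 0, 312]) cube([68, 1230, 18]);
translate([1008, 0, 312]) cube([68, 1230, 18]);
translate([1121, 0, 312]) cube([68, 1230, 18]);
translate([1234, 0, 312]) cube([68, 1230, 18]);
translate([1347, 0, 312]) cube([68, 1230, 18]);
translate([1460, 0, 312]) cube([68, 1230, 18]);
translate([1573, 0, 312]) cube([68, 1230, 18]);
translate([1686, 0, 312]) cube([68, 1230, 18]);
translate([1799, 0, 312]) cube([68, 1230, 18]);


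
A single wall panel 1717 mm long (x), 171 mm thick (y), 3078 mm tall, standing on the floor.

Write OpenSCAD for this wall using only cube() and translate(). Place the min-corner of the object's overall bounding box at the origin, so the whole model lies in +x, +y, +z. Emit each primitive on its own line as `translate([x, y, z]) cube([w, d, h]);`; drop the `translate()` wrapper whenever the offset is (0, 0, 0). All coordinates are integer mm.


cube([1717, 171, 3078]);


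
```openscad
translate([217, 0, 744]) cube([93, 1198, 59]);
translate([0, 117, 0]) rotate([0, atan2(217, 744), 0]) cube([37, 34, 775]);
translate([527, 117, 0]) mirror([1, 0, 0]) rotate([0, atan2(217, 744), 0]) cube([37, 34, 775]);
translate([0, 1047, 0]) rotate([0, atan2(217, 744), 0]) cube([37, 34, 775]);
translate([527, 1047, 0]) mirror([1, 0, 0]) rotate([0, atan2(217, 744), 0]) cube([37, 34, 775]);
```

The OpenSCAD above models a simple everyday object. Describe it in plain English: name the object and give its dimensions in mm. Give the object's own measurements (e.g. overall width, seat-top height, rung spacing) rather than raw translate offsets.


A sawhorse. A 93×1198×59 mm beam (x, y, z) sits on two A-frame leg pairs. Each pair is two raked legs of 37×34 mm section (34 mm along y) splaying symmetrically in x. Each leg rises 744 mm vertically over 217 mm of horizontal reach and is 775 mm long along its own axis. Every leg's outer bottom edge rests on the floor and its outer top edge meets a bottom edge of the beam — the left legs (tilting toward +x) meet the beam's −x bottom edge, the right legs (their mirror images, tilting toward −x) meet its +x bottom edge — so the leg tops tuck under the beam, the beam's underside is 744 mm above the floor, and the feet are 527 mm apart outside-to-outside with the beam centred between them. The two leg pairs are set in 117 mm from either end of the beam.


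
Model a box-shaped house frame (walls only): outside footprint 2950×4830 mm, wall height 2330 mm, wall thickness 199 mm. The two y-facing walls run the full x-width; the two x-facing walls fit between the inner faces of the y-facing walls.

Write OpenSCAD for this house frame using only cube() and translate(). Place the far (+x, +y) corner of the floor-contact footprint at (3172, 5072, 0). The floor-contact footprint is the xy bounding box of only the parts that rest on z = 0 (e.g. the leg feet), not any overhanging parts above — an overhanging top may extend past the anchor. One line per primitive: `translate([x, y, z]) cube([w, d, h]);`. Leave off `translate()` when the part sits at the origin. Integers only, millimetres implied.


translate([222, 242, 0]) cube([2950, 199, 2330]);
translate([222, 4873, 0]) cube([2950, 199, 2330]);
translate([222, 441, 0]) cube([199, 4432, 2330]);
translate([2973, 441, 0]) cube([199, 4432, 2330]);


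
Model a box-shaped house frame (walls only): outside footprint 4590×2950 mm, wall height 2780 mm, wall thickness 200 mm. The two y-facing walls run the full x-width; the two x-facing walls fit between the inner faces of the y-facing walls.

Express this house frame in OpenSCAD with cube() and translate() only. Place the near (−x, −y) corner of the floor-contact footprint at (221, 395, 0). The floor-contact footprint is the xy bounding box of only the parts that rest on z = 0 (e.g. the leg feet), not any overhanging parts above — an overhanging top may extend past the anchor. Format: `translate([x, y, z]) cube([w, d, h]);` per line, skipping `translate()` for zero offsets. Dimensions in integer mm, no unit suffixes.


translate([221, 395, 0]) cube([4590, 200, 2780]);
translate([221, 3145, 0]) cube([4590, 200, 2780]);
translate([221, 595, 0]) cube([200, 2550, 2780]);
translate([4611, 595, 0]) cube([200, 2550, 2780]);


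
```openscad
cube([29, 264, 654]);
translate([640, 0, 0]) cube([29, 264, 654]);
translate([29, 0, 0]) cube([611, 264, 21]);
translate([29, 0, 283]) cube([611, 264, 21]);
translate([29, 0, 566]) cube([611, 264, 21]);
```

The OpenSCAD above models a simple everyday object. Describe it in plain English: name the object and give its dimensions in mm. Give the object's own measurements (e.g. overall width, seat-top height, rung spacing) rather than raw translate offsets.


An open bookshelf. Two side panels, each 29 mm thick, 264 mm deep and 654 mm tall, stand 669 mm apart (outside-to-outside). Between them sit 3 shelves, each 21 mm thick and 264 mm deep, spanning the full gap between the sides. The bottom shelf rests on the floor (its underside at z = 0) and the clear gap between one shelf's top and the next shelf's underside is 262 mm.


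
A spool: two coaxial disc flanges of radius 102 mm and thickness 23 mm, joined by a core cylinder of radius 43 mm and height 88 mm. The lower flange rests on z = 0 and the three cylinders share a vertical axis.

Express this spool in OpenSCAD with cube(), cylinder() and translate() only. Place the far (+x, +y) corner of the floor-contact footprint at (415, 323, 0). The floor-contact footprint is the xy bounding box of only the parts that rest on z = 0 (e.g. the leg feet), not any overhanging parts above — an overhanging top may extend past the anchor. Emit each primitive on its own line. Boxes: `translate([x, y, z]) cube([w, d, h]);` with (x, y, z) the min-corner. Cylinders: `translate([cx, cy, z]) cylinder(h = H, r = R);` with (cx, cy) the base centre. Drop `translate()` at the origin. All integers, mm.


translate([313, 221, 0]) cylinder(h = 23, r = 102);
translate([313, 221, 23]) cylinder(h = 88, r = 43);
translate([313, 221, 111]) cylinder(h = 23, r = 102);


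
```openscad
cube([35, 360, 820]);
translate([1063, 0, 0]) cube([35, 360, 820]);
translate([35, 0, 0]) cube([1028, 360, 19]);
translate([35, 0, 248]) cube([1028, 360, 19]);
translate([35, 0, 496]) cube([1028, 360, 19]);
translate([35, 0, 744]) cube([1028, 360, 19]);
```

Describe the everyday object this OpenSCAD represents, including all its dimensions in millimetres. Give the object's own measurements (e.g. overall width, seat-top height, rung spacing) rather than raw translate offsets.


An open bookshelf. Two side panels, each 35 mm thick, 360 mm deep and 820 mm tall, stand 1098 mm apart (outside-to-outside). Between them sit 4 shelves, each 19 mm thick and 360 mm deep, spanning the full gap between the sides. The bottom shelf rests on the floor (its underside at z = 0) and the clear gap between one shelf's top and the next shelf's underside is 229 mm.


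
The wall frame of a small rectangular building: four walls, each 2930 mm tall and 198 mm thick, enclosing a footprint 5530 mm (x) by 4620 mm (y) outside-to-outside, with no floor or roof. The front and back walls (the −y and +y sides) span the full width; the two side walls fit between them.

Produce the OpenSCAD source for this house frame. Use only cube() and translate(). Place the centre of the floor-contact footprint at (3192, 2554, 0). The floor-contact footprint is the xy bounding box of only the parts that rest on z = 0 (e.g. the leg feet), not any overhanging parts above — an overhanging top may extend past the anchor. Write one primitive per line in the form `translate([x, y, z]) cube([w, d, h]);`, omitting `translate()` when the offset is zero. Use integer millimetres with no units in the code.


translate([427, 244, 0]) cube([5530, 198, 2930]);
translate([427, 4666, 0]) cube([5530, 198, 2930]);
translate([427, 442, 0]) cube([198, 4224, 2930]);
translate([5759, 442, 0]) cube([198, 4224, 2930]);


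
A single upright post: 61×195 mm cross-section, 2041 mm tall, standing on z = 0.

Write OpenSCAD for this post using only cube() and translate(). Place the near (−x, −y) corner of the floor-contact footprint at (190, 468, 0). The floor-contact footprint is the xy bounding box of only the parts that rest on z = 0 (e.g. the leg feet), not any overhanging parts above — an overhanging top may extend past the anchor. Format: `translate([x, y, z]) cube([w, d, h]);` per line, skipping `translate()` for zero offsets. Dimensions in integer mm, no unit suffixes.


translate([190, 468, 0]) cube([61, 195, 2041]);


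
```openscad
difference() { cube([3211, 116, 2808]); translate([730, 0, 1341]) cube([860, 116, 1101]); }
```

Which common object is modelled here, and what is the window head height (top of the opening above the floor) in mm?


A wall with a window opening. The window head height is 2442 mm.

A wall with a rectangular opening subtracted — a window. Sill at z = 1341, opening 1101 mm tall, so the head is at 1341 + 1101 = 2442 mm.


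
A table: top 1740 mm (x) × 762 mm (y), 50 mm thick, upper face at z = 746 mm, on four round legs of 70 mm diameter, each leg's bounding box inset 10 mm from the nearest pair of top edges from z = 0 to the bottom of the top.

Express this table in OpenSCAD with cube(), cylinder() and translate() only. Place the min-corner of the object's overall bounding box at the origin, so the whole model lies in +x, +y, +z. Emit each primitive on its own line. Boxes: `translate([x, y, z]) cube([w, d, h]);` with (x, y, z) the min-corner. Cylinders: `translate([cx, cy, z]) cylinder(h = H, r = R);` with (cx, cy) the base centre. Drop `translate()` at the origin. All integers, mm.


// leg_h = 746 - 50 = 696
translate([0, 0, 696]) cube([1740, 762, 50]);
translate([45, 45, 0]) cylinder(h = 696, r = 35);
translate([1695, 45, 0]) cylinder(h = 696, r = 35);
translate([45, 717, 0]) cylinder(h = 696, r = 35);
translate([1695, 717, 0]) cylinder(h = 696, r = 35);


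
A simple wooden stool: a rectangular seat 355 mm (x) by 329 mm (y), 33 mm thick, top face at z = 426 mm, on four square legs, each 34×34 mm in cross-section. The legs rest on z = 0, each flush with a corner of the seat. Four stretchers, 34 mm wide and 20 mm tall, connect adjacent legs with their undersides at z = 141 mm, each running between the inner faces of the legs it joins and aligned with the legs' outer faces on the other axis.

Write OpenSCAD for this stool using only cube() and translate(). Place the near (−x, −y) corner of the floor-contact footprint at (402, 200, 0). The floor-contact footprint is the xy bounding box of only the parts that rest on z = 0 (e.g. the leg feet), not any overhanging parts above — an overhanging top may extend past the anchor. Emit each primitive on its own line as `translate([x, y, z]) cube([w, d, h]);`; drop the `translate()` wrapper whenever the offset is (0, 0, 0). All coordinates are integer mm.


// leg_h = 426 - 33 = 393
// stretcher span = 355 - 2*34 = 287
translate([402, 200, 393]) cube([355, 329, 33]);
translate([402, 200, 0]) cube([34, 34, 393]);
translate([723, 200, 0]) cube([34, 34, 393]);
translate([402, 495, 0]) cube([34, 34, 393]);
translate([723, 495, 0]) cube([34, 34, 393]);
translate([436, 200, 141]) cube([287, 34, 20]);
translate([436, 495, 141]) cube([287, 34, 20]);
translate([402, 234, 141]) cube([34, 261, 20]);
translate([723, 234, 141]) cube([34, 261, 20]);


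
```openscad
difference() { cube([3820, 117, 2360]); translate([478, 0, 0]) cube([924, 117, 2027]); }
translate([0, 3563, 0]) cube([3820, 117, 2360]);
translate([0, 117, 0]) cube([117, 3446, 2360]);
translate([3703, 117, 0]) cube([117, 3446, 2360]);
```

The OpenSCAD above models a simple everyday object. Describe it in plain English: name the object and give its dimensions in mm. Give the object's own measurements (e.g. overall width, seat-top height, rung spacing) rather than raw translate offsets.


A single room: four walls, each 2360 mm tall and 117 mm thick, enclosing an outside footprint 3820×3680 mm (x × y), no floor or roof. The front and back walls (−y and +y sides) run the full x-width; the side walls fit between their inner faces. A door opening 924 mm wide and 2027 mm tall is cut through the front wall from the floor up, its −x edge 478 mm from the wall's −x end.
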